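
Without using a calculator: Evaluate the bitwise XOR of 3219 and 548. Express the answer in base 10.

3219 = 110010010011
548 = 001000100100
XOR → 111010110111 = 3767

3767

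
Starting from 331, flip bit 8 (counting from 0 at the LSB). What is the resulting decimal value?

x = 00101001011
bit 8 is currently 1; toggle it via x ^ (1 << 8) = x ^ 256
→ 00001001011 = 75

75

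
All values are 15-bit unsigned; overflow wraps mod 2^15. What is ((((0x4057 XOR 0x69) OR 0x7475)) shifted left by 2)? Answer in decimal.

0x4057 = 100000001010111
0x69 = 000000001101001
→ XOR → 100000000111110 = 16446
0x7475 = 111010001110101
→ OR → 111010001111111 = 29823
→ shifted left by 2 (mod 2^15) → 101000111111100 = 20988

20988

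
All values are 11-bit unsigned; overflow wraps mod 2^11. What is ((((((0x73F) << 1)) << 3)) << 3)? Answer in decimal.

0x73F = 11100111111
→ << 1 (mod 2^11) → 11001111110 = 1662
→ << 3 (mod 2^11) → 01111110000 = 1008
→ << 3 (mod 2^11) → 11110000000 = 1920

1920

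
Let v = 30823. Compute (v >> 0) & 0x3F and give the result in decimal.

v = 0111100001100111
Shift right by 0: 0111100001100111
Mask low 6 bits: 100111 = 39

39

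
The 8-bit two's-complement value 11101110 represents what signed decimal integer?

-18

pattern = 11101110 (MSB is 1 ⇒ negative)
Invert: 00010001, add 1 → 00010010 = 18, so the value is -18.
(Equivalently: 238 - 2^8 = 238 - 256 = -18.)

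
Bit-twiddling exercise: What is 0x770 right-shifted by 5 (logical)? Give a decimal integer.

59

0x770 = 11101110000
shift right by 5 → 00000111011 = 59
(equivalently, floor(1904 / 32))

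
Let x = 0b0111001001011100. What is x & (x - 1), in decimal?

29272

x = 111001001011100 = 29276
x - 1 = 111001001011011
AND   = 111001001011000 = 29272
(x & (x - 1) clears the lowest set bit of x.)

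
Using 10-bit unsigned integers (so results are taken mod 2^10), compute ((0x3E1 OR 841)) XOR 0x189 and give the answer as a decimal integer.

0x3E1 = 1111100001
841 = 1101001001
→ OR → 1111101001 = 1001
0x189 = 0110001001
→ XOR → 1001100000 = 608

608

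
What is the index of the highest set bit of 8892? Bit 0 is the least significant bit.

13

8892 = 10001010111100
The topmost 1 is at position 13 (since 2^13 = 8192 ≤ 8892 < 16384).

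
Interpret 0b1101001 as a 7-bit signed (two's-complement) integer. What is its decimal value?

pattern = 1101001 (MSB is 1 ⇒ negative)
Invert: 0010110, add 1 → 0010111 = 23, so the value is -23.
(Equivalently: 105 - 2^7 = 105 - 128 = -23.)

-23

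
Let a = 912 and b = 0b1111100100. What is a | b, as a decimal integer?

912 = 1110010000
b = 1111100100
 OR → 1111110100 = 1012

1012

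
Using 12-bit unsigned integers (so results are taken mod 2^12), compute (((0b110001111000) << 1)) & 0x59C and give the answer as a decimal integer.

144

0b110001111000 = 110001111000
→ << 1 (mod 2^12) → 100011110000 = 2288
0x59C = 010110011100
→ & → 000010010000 = 144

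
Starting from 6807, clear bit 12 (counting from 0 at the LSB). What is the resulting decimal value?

2711

x = 1101010010111
bit 12 is currently 1; clear it via x & ~(1 << 12) = x & ~4096
→ 0101010010111 = 2711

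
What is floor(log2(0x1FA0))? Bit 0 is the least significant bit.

0x1FA0 = 1111110100000
The topmost 1 is at position 12 (since 2^12 = 4096 ≤ 8096 < 8192).

12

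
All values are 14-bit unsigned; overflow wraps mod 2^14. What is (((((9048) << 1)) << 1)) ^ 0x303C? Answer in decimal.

15708

9048 = 10001101011000
→ << 1 (mod 2^14) → 00011010110000 = 1712
→ << 1 (mod 2^14) → 00110101100000 = 3424
0x303C = 11000000111100
→ ^ → 11110101011100 = 15708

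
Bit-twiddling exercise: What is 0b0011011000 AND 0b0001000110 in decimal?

a = 11011000
b = 01000110
AND → 01000000 = 64

64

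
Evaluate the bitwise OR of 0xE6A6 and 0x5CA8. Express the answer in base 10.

65198

0xE6A6 = 1110011010100110
0x5CA8 = 0101110010101000
 OR → 1111111010101110 = 65198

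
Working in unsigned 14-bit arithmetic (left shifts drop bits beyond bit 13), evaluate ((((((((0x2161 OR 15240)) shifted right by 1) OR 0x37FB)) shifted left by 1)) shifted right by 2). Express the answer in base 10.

0x2161 = 10000101100001
15240 = 11101110001000
→ OR → 11101111101001 = 15337
→ shifted right by 1 → 01110111110100 = 7668
0x37FB = 11011111111011
→ OR → 11111111111111 = 16383
→ shifted left by 1 (mod 2^14) → 11111111111110 = 16382
→ shifted right by 2 → 00111111111111 = 4095

4095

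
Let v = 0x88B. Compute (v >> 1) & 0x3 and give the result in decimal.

1

v = 100010001011
Shift right by 1: 10001000101
Mask low 2 bits: 01 = 1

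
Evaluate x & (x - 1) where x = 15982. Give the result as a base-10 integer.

x = 11111001101110 = 15982
x - 1 = 11111001101101
AND   = 11111001101100 = 15980
(x & (x - 1) clears the lowest set bit of x.)

15980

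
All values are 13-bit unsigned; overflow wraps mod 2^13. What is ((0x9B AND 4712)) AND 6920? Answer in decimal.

0x9B = 0000010011011
4712 = 1001001101000
→ AND → 0000000001000 = 8
6920 = 1101100001000
→ AND → 0000000001000 = 8

8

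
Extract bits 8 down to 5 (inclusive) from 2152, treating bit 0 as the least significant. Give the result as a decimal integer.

3

v = 100001101000
Shift right by 5: 1000011
Mask low 4 bits: 0011 = 3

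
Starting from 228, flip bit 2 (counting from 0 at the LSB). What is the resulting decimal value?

x = 011100100
bit 2 is currently 1; toggle it via x ^ (1 << 2) = x ^ 4
→ 011100000 = 224

224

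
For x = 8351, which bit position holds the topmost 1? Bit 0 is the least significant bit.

8351 = 10000010011111
The topmost 1 is at position 13 (since 2^13 = 8192 ≤ 8351 < 16384).

13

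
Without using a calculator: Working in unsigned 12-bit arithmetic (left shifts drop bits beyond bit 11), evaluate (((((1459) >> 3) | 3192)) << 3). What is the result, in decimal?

1459 = 010110110011
→ >> 3 → 000010110110 = 182
3192 = 110001111000
→ | → 110011111110 = 3326
→ << 3 (mod 2^12) → 011111110000 = 2032

2032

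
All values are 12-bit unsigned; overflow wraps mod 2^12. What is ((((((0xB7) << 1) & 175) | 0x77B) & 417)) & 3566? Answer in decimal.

288

0xB7 = 000010110111
→ << 1 (mod 2^12) → 000101101110 = 366
175 = 000010101111
→ & → 000000101110 = 46
0x77B = 011101111011
→ | → 011101111111 = 1919
417 = 000110100001
→ & → 000100100001 = 289
3566 = 110111101110
→ & → 000100100000 = 288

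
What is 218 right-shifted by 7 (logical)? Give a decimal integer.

218 = 11011010
shift right by 7 → 00000001 = 1
(equivalently, floor(218 / 128))

1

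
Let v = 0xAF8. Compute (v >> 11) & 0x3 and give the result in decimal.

v = 00101011111000
Shift right by 11: 001
Mask low 2 bits: 01 = 1

1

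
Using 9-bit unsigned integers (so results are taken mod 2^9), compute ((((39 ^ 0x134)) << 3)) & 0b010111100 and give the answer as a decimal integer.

152

39 = 000100111
0x134 = 100110100
→ ^ → 100010011 = 275
→ << 3 (mod 2^9) → 010011000 = 152
0b010111100 = 010111100
→ & → 010011000 = 152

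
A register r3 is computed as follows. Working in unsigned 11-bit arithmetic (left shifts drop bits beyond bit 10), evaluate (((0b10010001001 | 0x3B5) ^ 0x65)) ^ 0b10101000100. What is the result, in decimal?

0b10010001001 = 10010001001
0x3B5 = 01110110101
→ | → 11110111101 = 1981
0x65 = 00001100101
→ ^ → 11111011000 = 2008
0b10101000100 = 10101000100
→ ^ → 01010011100 = 668

668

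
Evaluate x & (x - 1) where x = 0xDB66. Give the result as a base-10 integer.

x = 1101101101100110 = 56166
x - 1 = 1101101101100101
AND   = 1101101101100100 = 56164
(x & (x - 1) clears the lowest set bit of x.)

56164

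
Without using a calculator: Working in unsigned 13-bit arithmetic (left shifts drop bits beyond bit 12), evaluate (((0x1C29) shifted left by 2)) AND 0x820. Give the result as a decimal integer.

0x1C29 = 1110000101001
→ shifted left by 2 (mod 2^13) → 1000010100100 = 4260
0x820 = 0100000100000
→ AND → 0000000100000 = 32

32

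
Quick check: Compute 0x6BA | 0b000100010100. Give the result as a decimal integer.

1982

0x6BA = 11010111010
b = 00100010100
 OR → 11110111110 = 1982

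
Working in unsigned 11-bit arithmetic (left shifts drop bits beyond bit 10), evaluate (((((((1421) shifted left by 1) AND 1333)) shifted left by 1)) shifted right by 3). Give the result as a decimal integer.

68

1421 = 10110001101
→ shifted left by 1 (mod 2^11) → 01100011010 = 794
1333 = 10100110101
→ AND → 00100010000 = 272
→ shifted left by 1 (mod 2^11) → 01000100000 = 544
→ shifted right by 3 → 00001000100 = 68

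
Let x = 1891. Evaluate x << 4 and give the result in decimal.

1891 = 000011101100011
shift left by 4 → 111011000110000 = 30256
(equivalently, 1891 × 2^4 = 1891 × 16)

30256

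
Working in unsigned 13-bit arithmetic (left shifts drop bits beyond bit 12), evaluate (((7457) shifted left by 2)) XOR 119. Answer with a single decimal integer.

7457 = 1110100100001
→ shifted left by 2 (mod 2^13) → 1010010000100 = 5252
119 = 0000001110111
→ XOR → 1010011110011 = 5363

5363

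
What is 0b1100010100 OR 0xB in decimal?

799

a = 1100010100
0xB = 0000001011
 OR → 1100011111 = 799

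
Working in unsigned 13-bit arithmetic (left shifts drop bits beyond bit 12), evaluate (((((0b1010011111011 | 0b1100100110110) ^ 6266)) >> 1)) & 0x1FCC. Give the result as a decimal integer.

704

0b1010011111011 = 1010011111011
0b1100100110110 = 1100100110110
→ | → 1110111111111 = 7679
6266 = 1100001111010
→ ^ → 0010110000101 = 1413
→ >> 1 → 0001011000010 = 706
0x1FCC = 1111111001100
→ & → 0001011000000 = 704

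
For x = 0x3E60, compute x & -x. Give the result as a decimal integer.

32

x = 11111001100000 = 15968
-x (two's complement) = …00000110100000
AND   = 00000000100000 = 32
(x & -x isolates the lowest set bit of x.)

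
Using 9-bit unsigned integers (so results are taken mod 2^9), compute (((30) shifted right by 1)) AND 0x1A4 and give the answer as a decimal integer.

4

30 = 000011110
→ shifted right by 1 → 000001111 = 15
0x1A4 = 110100100
→ AND → 000000100 = 4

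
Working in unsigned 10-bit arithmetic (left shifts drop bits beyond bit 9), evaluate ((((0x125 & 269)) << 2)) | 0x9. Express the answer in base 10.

0x125 = 0100100101
269 = 0100001101
→ & → 0100000101 = 261
→ << 2 (mod 2^10) → 0000010100 = 20
0x9 = 0000001001
→ | → 0000011101 = 29

29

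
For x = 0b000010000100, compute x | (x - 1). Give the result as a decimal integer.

135

x = 10000100 = 132
x - 1 = 10000011
OR    = 10000111 = 135
(x | (x - 1) sets all bits below the lowest set bit.)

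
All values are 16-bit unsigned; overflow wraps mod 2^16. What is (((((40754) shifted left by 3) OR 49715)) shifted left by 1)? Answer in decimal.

40754 = 1001111100110010
→ shifted left by 3 (mod 2^16) → 1111100110010000 = 63888
49715 = 1100001000110011
→ OR → 1111101110110011 = 64435
→ shifted left by 1 (mod 2^16) → 1111011101100110 = 63334

63334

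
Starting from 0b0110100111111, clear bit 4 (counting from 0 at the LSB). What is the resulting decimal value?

3375

x = 0110100111111
bit 4 is currently 1; clear it via x & ~(1 << 4) = x & ~16
→ 0110100101111 = 3375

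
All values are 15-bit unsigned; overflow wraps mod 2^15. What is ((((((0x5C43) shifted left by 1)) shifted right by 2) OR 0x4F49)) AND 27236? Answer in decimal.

0x5C43 = 101110001000011
→ shifted left by 1 (mod 2^15) → 011100010000110 = 14470
→ shifted right by 2 → 000111000100001 = 3617
0x4F49 = 100111101001001
→ OR → 100111101101001 = 20329
27236 = 110101001100100
→ AND → 100101001100000 = 19040

19040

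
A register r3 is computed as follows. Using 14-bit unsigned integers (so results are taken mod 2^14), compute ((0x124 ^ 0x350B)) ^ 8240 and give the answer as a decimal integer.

0x124 = 00000100100100
0x350B = 11010100001011
→ ^ → 11010000101111 = 13359
8240 = 10000000110000
→ ^ → 01010000011111 = 5151

5151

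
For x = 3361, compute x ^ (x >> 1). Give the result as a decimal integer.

2993

x = 110100100001 = 3361
x>>1 = 011010010000
XOR  = 101110110001 = 2993
(x ^ (x >> 1) gives the standard binary-reflected Gray code of x.)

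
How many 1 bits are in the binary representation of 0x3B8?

0x3B8 = 1110111000
Count the 1s: 1 + 1 + 1 + 1 + 1 + 1 = 6

6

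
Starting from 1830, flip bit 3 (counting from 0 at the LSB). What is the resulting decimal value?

1838

x = 11100100110
bit 3 is currently 0; toggle it via x ^ (1 << 3) = x ^ 8
→ 11100101110 = 1838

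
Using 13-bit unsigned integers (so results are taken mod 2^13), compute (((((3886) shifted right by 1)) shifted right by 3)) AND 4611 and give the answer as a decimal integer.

3886 = 0111100101110
→ shifted right by 1 → 0011110010111 = 1943
→ shifted right by 3 → 0000011110010 = 242
4611 = 1001000000011
→ AND → 0000000000010 = 2

2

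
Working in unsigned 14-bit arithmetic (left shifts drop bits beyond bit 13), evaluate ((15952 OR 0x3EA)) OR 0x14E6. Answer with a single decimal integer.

16382

15952 = 11111001010000
0x3EA = 00001111101010
→ OR → 11111111111010 = 16378
0x14E6 = 01010011100110
→ OR → 11111111111110 = 16382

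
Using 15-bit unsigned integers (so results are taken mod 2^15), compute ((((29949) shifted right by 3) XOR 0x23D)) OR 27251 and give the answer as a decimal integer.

28403

29949 = 111010011111101
→ shifted right by 3 → 000111010011111 = 3743
0x23D = 000001000111101
→ XOR → 000110010100010 = 3234
27251 = 110101001110011
→ OR → 110111011110011 = 28403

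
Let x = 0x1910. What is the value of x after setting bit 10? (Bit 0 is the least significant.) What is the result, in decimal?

x = 01100100010000
bit 10 is currently 0; set it via x | (1 << 10) = x | 1024
→ 01110100010000 = 7440

7440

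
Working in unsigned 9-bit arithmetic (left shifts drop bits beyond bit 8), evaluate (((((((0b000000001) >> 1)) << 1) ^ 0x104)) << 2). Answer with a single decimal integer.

16

0b000000001 = 000000001
→ >> 1 → 000000000 = 0
→ << 1 (mod 2^9) → 000000000 = 0
0x104 = 100000100
→ ^ → 100000100 = 260
→ << 2 (mod 2^9) → 000010000 = 16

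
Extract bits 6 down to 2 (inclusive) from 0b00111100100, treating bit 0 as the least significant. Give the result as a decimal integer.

v = 00111100100
Shift right by 2: 001111001
Mask low 5 bits: 11001 = 25

25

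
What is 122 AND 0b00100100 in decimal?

122 = 1111010
b = 0100100
AND → 0100000 = 32

32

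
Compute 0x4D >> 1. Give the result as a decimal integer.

38

0x4D = 1001101
shift right by 1 → 0100110 = 38
(equivalently, floor(77 / 2))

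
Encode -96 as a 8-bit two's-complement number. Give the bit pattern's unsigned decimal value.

160

96 in 8 bits: 01100000
Invert: 10011111
Add 1:  10100000 = 160
(Check: 2^8 - 96 = 256 - 96 = 160.)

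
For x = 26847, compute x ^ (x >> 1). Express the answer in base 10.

x = 110100011011111 = 26847
x>>1 = 011010001101111
XOR  = 101110010110000 = 23728
(x ^ (x >> 1) gives the standard binary-reflected Gray code of x.)

23728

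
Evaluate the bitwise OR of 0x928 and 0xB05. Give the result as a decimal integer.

2861

0x928 = 100100101000
0xB05 = 101100000101
 OR → 101100101101 = 2861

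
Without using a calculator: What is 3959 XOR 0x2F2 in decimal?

3461

3959 = 111101110111
0x2F2 = 001011110010
XOR → 110110000101 = 3461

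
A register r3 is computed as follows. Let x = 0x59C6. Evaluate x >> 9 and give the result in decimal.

44

0x59C6 = 101100111000110
shift right by 9 → 000000000101100 = 44
(equivalently, floor(22982 / 512))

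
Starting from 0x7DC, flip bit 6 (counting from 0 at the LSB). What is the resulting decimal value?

1948

x = 11111011100
bit 6 is currently 1; toggle it via x ^ (1 << 6) = x ^ 64
→ 11110011100 = 1948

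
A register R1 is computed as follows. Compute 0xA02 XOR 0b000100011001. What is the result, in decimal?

0xA02 = 101000000010
b = 000100011001
XOR → 101100011011 = 2843

2843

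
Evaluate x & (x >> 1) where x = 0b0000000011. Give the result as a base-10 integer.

x = 11 = 3
x>>1 = 01
AND  = 01 = 1
(x & (x >> 1) has a 1 wherever x has two consecutive 1 bits.)

1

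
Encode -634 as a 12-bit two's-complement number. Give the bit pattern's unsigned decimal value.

3462

634 in 12 bits: 001001111010
Invert: 110110000101
Add 1:  110110000110 = 3462
(Check: 2^12 - 634 = 4096 - 634 = 3462.)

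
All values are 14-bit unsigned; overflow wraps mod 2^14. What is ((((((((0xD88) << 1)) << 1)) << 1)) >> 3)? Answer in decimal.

0xD88 = 00110110001000
→ << 1 (mod 2^14) → 01101100010000 = 6928
→ << 1 (mod 2^14) → 11011000100000 = 13856
→ << 1 (mod 2^14) → 10110001000000 = 11328
→ >> 3 → 00010110001000 = 1416

1416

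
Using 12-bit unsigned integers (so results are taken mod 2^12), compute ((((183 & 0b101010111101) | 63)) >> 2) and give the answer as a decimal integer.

183 = 000010110111
0b101010111101 = 101010111101
→ & → 000010110101 = 181
63 = 000000111111
→ | → 000010111111 = 191
→ >> 2 → 000000101111 = 47

47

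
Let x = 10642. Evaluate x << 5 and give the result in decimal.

340544

10642 = 0000010100110010010
shift left by 5 → 1010011001001000000 = 340544
(equivalently, 10642 × 2^5 = 10642 × 32)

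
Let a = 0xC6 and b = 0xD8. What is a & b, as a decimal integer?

192

0xC6 = 11000110
0xD8 = 11011000
AND → 11000000 = 192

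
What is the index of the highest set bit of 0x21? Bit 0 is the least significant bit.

5

0x21 = 100001
The topmost 1 is at position 5 (since 2^5 = 32 ≤ 33 < 64).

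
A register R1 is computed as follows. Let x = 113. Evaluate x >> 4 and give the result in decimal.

113 = 1110001
shift right by 4 → 0000111 = 7
(equivalently, floor(113 / 16))

7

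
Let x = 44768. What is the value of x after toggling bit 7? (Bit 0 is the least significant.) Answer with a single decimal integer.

x = 1010111011100000
bit 7 is currently 1; toggle it via x ^ (1 << 7) = x ^ 128
→ 1010111001100000 = 44640

44640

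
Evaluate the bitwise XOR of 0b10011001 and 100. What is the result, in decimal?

253

a = 10011001
100 = 01100100
XOR → 11111101 = 253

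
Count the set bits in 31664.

9

31664 = 111101110110000
Count the 1s: 1 + 1 + 1 + 1 + 1 + 1 + 1 + 1 + 1 = 9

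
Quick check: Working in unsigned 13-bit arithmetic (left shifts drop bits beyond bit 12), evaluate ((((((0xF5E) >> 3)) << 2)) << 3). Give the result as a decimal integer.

7520

0xF5E = 0111101011110
→ >> 3 → 0000111101011 = 491
→ << 2 (mod 2^13) → 0011110101100 = 1964
→ << 3 (mod 2^13) → 1110101100000 = 7520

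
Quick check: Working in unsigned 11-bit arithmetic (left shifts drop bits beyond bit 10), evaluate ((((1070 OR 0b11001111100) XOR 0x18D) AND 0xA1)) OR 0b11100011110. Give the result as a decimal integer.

1070 = 10000101110
0b11001111100 = 11001111100
→ OR → 11001111110 = 1662
0x18D = 00110001101
→ XOR → 11111110011 = 2035
0xA1 = 00010100001
→ AND → 00010100001 = 161
0b11100011110 = 11100011110
→ OR → 11110111111 = 1983

1983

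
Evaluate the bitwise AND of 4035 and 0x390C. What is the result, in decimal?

4035 = 00111111000011
0x390C = 11100100001100
AND → 00100100000000 = 2304

2304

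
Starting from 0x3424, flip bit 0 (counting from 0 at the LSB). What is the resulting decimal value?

x = 11010000100100
bit 0 is currently 0; toggle it via x ^ (1 << 0) = x ^ 1
→ 11010000100101 = 13349

13349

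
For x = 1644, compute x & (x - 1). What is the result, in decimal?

x = 11001101100 = 1644
x - 1 = 11001101011
AND   = 11001101000 = 1640
(x & (x - 1) clears the lowest set bit of x.)

1640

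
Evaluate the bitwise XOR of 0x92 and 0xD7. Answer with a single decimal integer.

0x92 = 10010010
0xD7 = 11010111
XOR → 01000101 = 69

69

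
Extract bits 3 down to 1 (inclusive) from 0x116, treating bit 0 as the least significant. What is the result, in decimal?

v = 100010110
Shift right by 1: 10001011
Mask low 3 bits: 011 = 3

3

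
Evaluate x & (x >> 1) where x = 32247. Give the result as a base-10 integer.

15603

x = 111110111110111 = 32247
x>>1 = 011111011111011
AND  = 011110011110011 = 15603
(x & (x >> 1) has a 1 wherever x has two consecutive 1 bits.)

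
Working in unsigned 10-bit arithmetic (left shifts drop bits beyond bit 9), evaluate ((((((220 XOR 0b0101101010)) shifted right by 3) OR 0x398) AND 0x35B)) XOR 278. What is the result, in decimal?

524

220 = 0011011100
0b0101101010 = 0101101010
→ XOR → 0110110110 = 438
→ shifted right by 3 → 0000110110 = 54
0x398 = 1110011000
→ OR → 1110111110 = 958
0x35B = 1101011011
→ AND → 1100011010 = 794
278 = 0100010110
→ XOR → 1000001100 = 524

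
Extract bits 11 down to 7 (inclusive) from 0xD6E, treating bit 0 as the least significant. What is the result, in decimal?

v = 110101101110
Shift right by 7: 11010
Mask low 5 bits: 11010 = 26

26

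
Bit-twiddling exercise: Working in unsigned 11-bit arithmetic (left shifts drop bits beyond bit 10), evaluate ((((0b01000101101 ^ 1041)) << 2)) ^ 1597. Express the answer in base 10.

1741

0b01000101101 = 01000101101
1041 = 10000010001
→ ^ → 11000111100 = 1596
→ << 2 (mod 2^11) → 00011110000 = 240
1597 = 11000111101
→ ^ → 11011001101 = 1741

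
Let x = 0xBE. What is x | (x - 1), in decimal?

191

x = 10111110 = 190
x - 1 = 10111101
OR    = 10111111 = 191
(x | (x - 1) sets all bits below the lowest set bit.)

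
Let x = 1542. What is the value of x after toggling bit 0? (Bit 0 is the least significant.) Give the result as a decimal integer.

1543

x = 11000000110
bit 0 is currently 0; toggle it via x ^ (1 << 0) = x ^ 1
→ 11000000111 = 1543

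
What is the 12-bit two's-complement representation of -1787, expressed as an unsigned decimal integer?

1787 in 12 bits: 011011111011
Invert: 100100000100
Add 1:  100100000101 = 2309
(Check: 2^12 - 1787 = 4096 - 1787 = 2309.)

2309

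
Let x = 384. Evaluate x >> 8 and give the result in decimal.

384 = 110000000
shift right by 8 → 000000001 = 1
(equivalently, floor(384 / 256))

1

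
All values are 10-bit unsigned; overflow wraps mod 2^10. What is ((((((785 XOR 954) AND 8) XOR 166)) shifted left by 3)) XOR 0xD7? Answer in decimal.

423

785 = 1100010001
954 = 1110111010
→ XOR → 0010101011 = 171
8 = 0000001000
→ AND → 0000001000 = 8
166 = 0010100110
→ XOR → 0010101110 = 174
→ shifted left by 3 (mod 2^10) → 0101110000 = 368
0xD7 = 0011010111
→ XOR → 0110100111 = 423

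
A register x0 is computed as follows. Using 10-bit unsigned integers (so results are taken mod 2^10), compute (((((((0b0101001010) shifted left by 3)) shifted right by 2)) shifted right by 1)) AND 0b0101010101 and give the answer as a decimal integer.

0b0101001010 = 0101001010
→ shifted left by 3 (mod 2^10) → 1001010000 = 592
→ shifted right by 2 → 0010010100 = 148
→ shifted right by 1 → 0001001010 = 74
0b0101010101 = 0101010101
→ AND → 0001000000 = 64

64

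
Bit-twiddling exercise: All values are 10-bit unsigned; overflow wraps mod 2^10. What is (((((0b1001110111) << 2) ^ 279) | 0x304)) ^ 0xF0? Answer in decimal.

831

0b1001110111 = 1001110111
→ << 2 (mod 2^10) → 0111011100 = 476
279 = 0100010111
→ ^ → 0011001011 = 203
0x304 = 1100000100
→ | → 1111001111 = 975
0xF0 = 0011110000
→ ^ → 1100111111 = 831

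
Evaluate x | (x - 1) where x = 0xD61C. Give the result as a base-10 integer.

x = 1101011000011100 = 54812
x - 1 = 1101011000011011
OR    = 1101011000011111 = 54815
(x | (x - 1) sets all bits below the lowest set bit.)

54815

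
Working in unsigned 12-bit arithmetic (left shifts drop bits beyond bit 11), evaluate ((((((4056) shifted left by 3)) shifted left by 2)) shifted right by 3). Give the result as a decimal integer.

4056 = 111111011000
→ shifted left by 3 (mod 2^12) → 111011000000 = 3776
→ shifted left by 2 (mod 2^12) → 101100000000 = 2816
→ shifted right by 3 → 000101100000 = 352

352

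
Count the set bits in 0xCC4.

5

0xCC4 = 110011000100
Count the 1s: 1 + 1 + 1 + 1 + 1 = 5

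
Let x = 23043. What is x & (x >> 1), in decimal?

2049

x = 101101000000011 = 23043
x>>1 = 010110100000001
AND  = 000100000000001 = 2049
(x & (x >> 1) has a 1 wherever x has two consecutive 1 bits.)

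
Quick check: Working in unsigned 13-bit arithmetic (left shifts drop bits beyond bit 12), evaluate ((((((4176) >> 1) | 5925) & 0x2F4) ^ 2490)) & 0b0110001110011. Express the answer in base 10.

4176 = 1000001010000
→ >> 1 → 0100000101000 = 2088
5925 = 1011100100101
→ | → 1111100101101 = 7981
0x2F4 = 0001011110100
→ & → 0001000100100 = 548
2490 = 0100110111010
→ ^ → 0101110011110 = 2974
0b0110001110011 = 0110001110011
→ & → 0100000010010 = 2066

2066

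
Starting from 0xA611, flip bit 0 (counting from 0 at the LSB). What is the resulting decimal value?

42512

x = 1010011000010001
bit 0 is currently 1; toggle it via x ^ (1 << 0) = x ^ 1
→ 1010011000010000 = 42512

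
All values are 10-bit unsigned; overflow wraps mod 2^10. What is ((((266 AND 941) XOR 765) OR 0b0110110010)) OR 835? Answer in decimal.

266 = 0100001010
941 = 1110101101
→ AND → 0100001000 = 264
765 = 1011111101
→ XOR → 1111110101 = 1013
0b0110110010 = 0110110010
→ OR → 1111110111 = 1015
835 = 1101000011
→ OR → 1111110111 = 1015

1015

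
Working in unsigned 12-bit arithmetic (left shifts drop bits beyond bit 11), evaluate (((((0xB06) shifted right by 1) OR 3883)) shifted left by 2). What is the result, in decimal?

0xB06 = 101100000110
→ shifted right by 1 → 010110000011 = 1411
3883 = 111100101011
→ OR → 111110101011 = 4011
→ shifted left by 2 (mod 2^12) → 111010101100 = 3756

3756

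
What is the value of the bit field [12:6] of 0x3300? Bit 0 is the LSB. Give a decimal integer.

v = 11001100000000
Shift right by 6: 11001100
Mask low 7 bits: 1001100 = 76

76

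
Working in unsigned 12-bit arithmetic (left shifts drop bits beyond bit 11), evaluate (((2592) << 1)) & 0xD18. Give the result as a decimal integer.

2592 = 101000100000
→ << 1 (mod 2^12) → 010001000000 = 1088
0xD18 = 110100011000
→ & → 010000000000 = 1024

1024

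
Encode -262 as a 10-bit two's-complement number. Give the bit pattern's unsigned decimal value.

262 in 10 bits: 0100000110
Invert: 1011111001
Add 1:  1011111010 = 762
(Check: 2^10 - 262 = 1024 - 262 = 762.)

762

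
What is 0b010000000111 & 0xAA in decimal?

a = 10000000111
0xAA = 00010101010
AND → 00000000010 = 2

2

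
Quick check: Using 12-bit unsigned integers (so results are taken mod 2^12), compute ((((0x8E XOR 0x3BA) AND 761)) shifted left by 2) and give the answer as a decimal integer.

2240

0x8E = 000010001110
0x3BA = 001110111010
→ XOR → 001100110100 = 820
761 = 001011111001
→ AND → 001000110000 = 560
→ shifted left by 2 (mod 2^12) → 100011000000 = 2240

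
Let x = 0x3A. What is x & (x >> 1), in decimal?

x = 111010 = 58
x>>1 = 011101
AND  = 011000 = 24
(x & (x >> 1) has a 1 wherever x has two consecutive 1 bits.)

24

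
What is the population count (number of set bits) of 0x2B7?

7

0x2B7 = 1010110111
Count the 1s: 1 + 1 + 1 + 1 + 1 + 1 + 1 = 7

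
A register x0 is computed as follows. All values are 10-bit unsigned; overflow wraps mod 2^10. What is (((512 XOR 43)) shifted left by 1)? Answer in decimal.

512 = 1000000000
43 = 0000101011
→ XOR → 1000101011 = 555
→ shifted left by 1 (mod 2^10) → 0001010110 = 86

86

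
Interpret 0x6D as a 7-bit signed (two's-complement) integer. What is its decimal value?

pattern = 1101101 (MSB is 1 ⇒ negative)
Invert: 0010010, add 1 → 0010011 = 19, so the value is -19.
(Equivalently: 109 - 2^7 = 109 - 128 = -19.)

-19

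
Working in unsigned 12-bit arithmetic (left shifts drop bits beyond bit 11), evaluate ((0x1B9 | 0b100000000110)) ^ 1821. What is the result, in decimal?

3746

0x1B9 = 000110111001
0b100000000110 = 100000000110
→ | → 100110111111 = 2495
1821 = 011100011101
→ ^ → 111010100010 = 3746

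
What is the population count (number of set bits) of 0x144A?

0x144A = 1010001001010
Count the 1s: 1 + 1 + 1 + 1 + 1 = 5

5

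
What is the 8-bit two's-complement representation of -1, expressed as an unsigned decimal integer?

1 in 8 bits: 00000001
Invert: 11111110
Add 1:  11111111 = 255
(Check: 2^8 - 1 = 256 - 1 = 255.)

255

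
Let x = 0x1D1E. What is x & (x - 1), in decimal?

x = 1110100011110 = 7454
x - 1 = 1110100011101
AND   = 1110100011100 = 7452
(x & (x - 1) clears the lowest set bit of x.)

7452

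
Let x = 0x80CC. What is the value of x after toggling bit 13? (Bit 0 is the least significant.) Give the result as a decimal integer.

x = 1000000011001100
bit 13 is currently 0; toggle it via x ^ (1 << 13) = x ^ 8192
→ 1010000011001100 = 41164

41164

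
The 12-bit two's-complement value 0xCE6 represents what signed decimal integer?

-794

pattern = 110011100110 (MSB is 1 ⇒ negative)
Invert: 001100011001, add 1 → 001100011010 = 794, so the value is -794.
(Equivalently: 3302 - 2^12 = 3302 - 4096 = -794.)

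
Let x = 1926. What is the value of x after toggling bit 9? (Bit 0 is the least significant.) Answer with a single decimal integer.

1414

x = 011110000110
bit 9 is currently 1; toggle it via x ^ (1 << 9) = x ^ 512
→ 010110000110 = 1414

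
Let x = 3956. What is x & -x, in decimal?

4

x = 111101110100 = 3956
-x (two's complement) = …000010001100
AND   = 000000000100 = 4
(x & -x isolates the lowest set bit of x.)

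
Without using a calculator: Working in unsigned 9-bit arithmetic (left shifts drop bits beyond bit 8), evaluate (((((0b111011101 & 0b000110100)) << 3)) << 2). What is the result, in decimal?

128

0b111011101 = 111011101
0b000110100 = 000110100
→ & → 000010100 = 20
→ << 3 (mod 2^9) → 010100000 = 160
→ << 2 (mod 2^9) → 010000000 = 128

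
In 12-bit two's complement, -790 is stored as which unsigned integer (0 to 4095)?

790 in 12 bits: 001100010110
Invert: 110011101001
Add 1:  110011101010 = 3306
(Check: 2^12 - 790 = 4096 - 790 = 3306.)

3306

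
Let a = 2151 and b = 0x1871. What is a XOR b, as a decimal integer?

2151 = 0100001100111
0x1871 = 1100001110001
XOR → 1000000010110 = 4118

4118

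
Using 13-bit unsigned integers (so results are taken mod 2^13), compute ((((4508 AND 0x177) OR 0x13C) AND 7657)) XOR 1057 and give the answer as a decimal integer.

1289

4508 = 1000110011100
0x177 = 0000101110111
→ AND → 0000100010100 = 276
0x13C = 0000100111100
→ OR → 0000100111100 = 316
7657 = 1110111101001
→ AND → 0000100101000 = 296
1057 = 0010000100001
→ XOR → 0010100001001 = 1289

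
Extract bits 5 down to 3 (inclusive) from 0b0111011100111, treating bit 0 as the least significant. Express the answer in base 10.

4

v = 0111011100111
Shift right by 3: 0111011100
Mask low 3 bits: 100 = 4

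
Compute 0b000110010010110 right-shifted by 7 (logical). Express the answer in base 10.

25

x = 110010010110
shift right by 7 → 000000011001 = 25
(equivalently, floor(3222 / 128))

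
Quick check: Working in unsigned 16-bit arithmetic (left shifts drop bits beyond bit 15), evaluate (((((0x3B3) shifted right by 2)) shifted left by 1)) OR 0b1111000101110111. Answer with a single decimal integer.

0x3B3 = 0000001110110011
→ shifted right by 2 → 0000000011101100 = 236
→ shifted left by 1 (mod 2^16) → 0000000111011000 = 472
0b1111000101110111 = 1111000101110111
→ OR → 1111000111111111 = 61951

61951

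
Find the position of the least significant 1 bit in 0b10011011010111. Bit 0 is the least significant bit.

0b10011011010111 = 10011011010111
Trailing zeros: 0, so the lowest set bit is bit 0 (value 1).

0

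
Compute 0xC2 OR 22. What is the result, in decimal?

214

0xC2 = 11000010
22 = 00010110
 OR → 11010110 = 214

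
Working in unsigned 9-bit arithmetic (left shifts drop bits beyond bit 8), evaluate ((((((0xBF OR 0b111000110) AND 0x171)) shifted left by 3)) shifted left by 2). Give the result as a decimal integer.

32

0xBF = 010111111
0b111000110 = 111000110
→ OR → 111111111 = 511
0x171 = 101110001
→ AND → 101110001 = 369
→ shifted left by 3 (mod 2^9) → 110001000 = 392
→ shifted left by 2 (mod 2^9) → 000100000 = 32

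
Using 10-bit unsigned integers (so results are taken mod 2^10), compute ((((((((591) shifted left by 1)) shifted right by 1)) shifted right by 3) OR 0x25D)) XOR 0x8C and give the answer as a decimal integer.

721

591 = 1001001111
→ shifted left by 1 (mod 2^10) → 0010011110 = 158
→ shifted right by 1 → 0001001111 = 79
→ shifted right by 3 → 0000001001 = 9
0x25D = 1001011101
→ OR → 1001011101 = 605
0x8C = 0010001100
→ XOR → 1011010001 = 721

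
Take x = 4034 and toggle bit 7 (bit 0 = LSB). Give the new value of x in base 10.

x = 111111000010
bit 7 is currently 1; toggle it via x ^ (1 << 7) = x ^ 128
→ 111101000010 = 3906

3906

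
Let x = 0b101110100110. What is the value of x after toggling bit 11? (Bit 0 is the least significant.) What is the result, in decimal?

934

x = 101110100110
bit 11 is currently 1; toggle it via x ^ (1 << 11) = x ^ 2048
→ 001110100110 = 934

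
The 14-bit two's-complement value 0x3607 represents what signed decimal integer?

-2553

pattern = 11011000000111 (MSB is 1 ⇒ negative)
Invert: 00100111111000, add 1 → 00100111111001 = 2553, so the value is -2553.
(Equivalently: 13831 - 2^14 = 13831 - 16384 = -2553.)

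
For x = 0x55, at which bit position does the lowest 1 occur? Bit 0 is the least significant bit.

0

0x55 = 1010101
Trailing zeros: 0, so the lowest set bit is bit 0 (value 1).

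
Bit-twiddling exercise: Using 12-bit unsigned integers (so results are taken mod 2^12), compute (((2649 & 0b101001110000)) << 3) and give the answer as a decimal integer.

640

2649 = 101001011001
0b101001110000 = 101001110000
→ & → 101001010000 = 2640
→ << 3 (mod 2^12) → 001010000000 = 640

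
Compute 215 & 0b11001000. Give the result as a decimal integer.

215 = 11010111
b = 11001000
AND → 11000000 = 192

192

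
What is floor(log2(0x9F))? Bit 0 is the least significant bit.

0x9F = 10011111
The topmost 1 is at position 7 (since 2^7 = 128 ≤ 159 < 256).

7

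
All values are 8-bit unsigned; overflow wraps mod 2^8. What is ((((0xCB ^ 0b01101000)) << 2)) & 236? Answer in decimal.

0xCB = 11001011
0b01101000 = 01101000
→ ^ → 10100011 = 163
→ << 2 (mod 2^8) → 10001100 = 140
236 = 11101100
→ & → 10001100 = 140

140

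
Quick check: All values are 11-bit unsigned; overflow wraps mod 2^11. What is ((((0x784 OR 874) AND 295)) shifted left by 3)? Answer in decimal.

0x784 = 11110000100
874 = 01101101010
→ OR → 11111101110 = 2030
295 = 00100100111
→ AND → 00100100110 = 294
→ shifted left by 3 (mod 2^11) → 00100110000 = 304

304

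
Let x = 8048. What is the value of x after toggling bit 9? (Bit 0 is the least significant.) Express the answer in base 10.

x = 1111101110000
bit 9 is currently 1; toggle it via x ^ (1 << 9) = x ^ 512
→ 1110101110000 = 7536

7536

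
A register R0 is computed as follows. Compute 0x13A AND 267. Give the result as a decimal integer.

0x13A = 100111010
267 = 100001011
AND → 100001010 = 266

266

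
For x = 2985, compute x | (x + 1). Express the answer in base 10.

2987

x = 101110101001 = 2985
x + 1 = 101110101010
OR    = 101110101011 = 2987
(x | (x + 1) sets the lowest cleared bit.)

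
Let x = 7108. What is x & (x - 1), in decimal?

x = 1101111000100 = 7108
x - 1 = 1101111000011
AND   = 1101111000000 = 7104
(x & (x - 1) clears the lowest set bit of x.)

7104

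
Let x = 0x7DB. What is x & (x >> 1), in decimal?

x = 11111011011 = 2011
x>>1 = 01111101101
AND  = 01111001001 = 969
(x & (x >> 1) has a 1 wherever x has two consecutive 1 bits.)

969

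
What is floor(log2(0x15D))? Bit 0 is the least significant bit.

8

0x15D = 101011101
The topmost 1 is at position 8 (since 2^8 = 256 ≤ 349 < 512).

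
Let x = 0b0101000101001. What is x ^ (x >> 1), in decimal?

3901

x = 101000101001 = 2601
x>>1 = 010100010100
XOR  = 111100111101 = 3901
(x ^ (x >> 1) gives the standard binary-reflected Gray code of x.)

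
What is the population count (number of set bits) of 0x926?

5

0x926 = 100100100110
Count the 1s: 1 + 1 + 1 + 1 + 1 = 5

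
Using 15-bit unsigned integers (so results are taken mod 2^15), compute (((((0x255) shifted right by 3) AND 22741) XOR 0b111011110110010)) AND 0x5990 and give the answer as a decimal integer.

0x255 = 000001001010101
→ shifted right by 3 → 000000001001010 = 74
22741 = 101100011010101
→ AND → 000000001000000 = 64
0b111011110110010 = 111011110110010
→ XOR → 111011111110010 = 30706
0x5990 = 101100110010000
→ AND → 101000110010000 = 20880

20880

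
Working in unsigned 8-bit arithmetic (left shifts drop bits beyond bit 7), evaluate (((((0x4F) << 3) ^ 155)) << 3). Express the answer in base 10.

0x4F = 01001111
→ << 3 (mod 2^8) → 01111000 = 120
155 = 10011011
→ ^ → 11100011 = 227
→ << 3 (mod 2^8) → 00011000 = 24

24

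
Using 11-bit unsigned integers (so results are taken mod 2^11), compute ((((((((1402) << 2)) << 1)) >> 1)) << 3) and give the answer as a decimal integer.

1856

1402 = 10101111010
→ << 2 (mod 2^11) → 10111101000 = 1512
→ << 1 (mod 2^11) → 01111010000 = 976
→ >> 1 → 00111101000 = 488
→ << 3 (mod 2^11) → 11101000000 = 1856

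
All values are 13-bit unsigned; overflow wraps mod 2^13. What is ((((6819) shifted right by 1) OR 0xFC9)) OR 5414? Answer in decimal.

8191

6819 = 1101010100011
→ shifted right by 1 → 0110101010001 = 3409
0xFC9 = 0111111001001
→ OR → 0111111011001 = 4057
5414 = 1010100100110
→ OR → 1111111111111 = 8191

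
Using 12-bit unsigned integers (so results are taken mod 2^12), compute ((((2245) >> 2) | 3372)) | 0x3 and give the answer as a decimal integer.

3903

2245 = 100011000101
→ >> 2 → 001000110001 = 561
3372 = 110100101100
→ | → 111100111101 = 3901
0x3 = 000000000011
→ | → 111100111111 = 3903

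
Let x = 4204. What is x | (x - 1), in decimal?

4207

x = 1000001101100 = 4204
x - 1 = 1000001101011
OR    = 1000001101111 = 4207
(x | (x - 1) sets all bits below the lowest set bit.)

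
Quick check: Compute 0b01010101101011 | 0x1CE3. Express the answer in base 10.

a = 1010101101011
0x1CE3 = 1110011100011
 OR → 1110111101011 = 7659

7659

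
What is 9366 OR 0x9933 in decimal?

9366 = 0010010010010110
0x9933 = 1001100100110011
 OR → 1011110110110111 = 48567

48567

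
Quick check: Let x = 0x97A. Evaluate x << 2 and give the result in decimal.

9704

0x97A = 00100101111010
shift left by 2 → 10010111101000 = 9704
(equivalently, 2426 × 2^2 = 2426 × 4)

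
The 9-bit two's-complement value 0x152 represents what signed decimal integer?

pattern = 101010010 (MSB is 1 ⇒ negative)
Invert: 010101101, add 1 → 010101110 = 174, so the value is -174.
(Equivalently: 338 - 2^9 = 338 - 512 = -174.)

-174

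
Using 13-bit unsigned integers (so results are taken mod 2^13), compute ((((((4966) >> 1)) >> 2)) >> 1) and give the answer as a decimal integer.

4966 = 1001101100110
→ >> 1 → 0100110110011 = 2483
→ >> 2 → 0001001101100 = 620
→ >> 1 → 0000100110110 = 310

310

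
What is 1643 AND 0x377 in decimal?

611

1643 = 11001101011
0x377 = 01101110111
AND → 01001100011 = 611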